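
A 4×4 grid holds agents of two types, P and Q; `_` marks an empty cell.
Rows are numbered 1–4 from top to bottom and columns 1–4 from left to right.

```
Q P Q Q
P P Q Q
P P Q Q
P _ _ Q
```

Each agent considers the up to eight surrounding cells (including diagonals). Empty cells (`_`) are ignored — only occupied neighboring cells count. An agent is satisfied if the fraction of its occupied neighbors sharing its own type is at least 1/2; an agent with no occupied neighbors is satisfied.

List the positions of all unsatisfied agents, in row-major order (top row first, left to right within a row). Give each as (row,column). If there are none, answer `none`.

(1,1), (1,2)

(1,1)Q 0/3 ✗
(1,2)P 2/5 ✗
(1,3)Q 3/5 ✓
(1,4)Q 3/3 ✓
(2,1)P 4/5 ✓
(2,2)P 4/8 ✓
(2,3)Q 5/8 ✓
(2,4)Q 5/5 ✓
(3,1)P 4/4 ✓
(3,2)P 4/6 ✓
(3,3)Q 4/6 ✓
(3,4)Q 4/4 ✓
(4,1)P 2/2 ✓
(4,4)Q 2/2 ✓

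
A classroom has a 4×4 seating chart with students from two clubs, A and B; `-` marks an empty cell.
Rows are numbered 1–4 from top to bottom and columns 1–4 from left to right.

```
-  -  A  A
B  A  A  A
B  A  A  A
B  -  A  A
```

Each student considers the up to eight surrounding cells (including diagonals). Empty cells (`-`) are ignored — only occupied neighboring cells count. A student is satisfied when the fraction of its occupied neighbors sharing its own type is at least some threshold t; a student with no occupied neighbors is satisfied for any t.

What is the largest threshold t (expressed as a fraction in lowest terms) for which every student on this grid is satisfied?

1/3

(1,3)A 4/4
(1,4)A 3/3
(2,1)B 1/3
(2,2)A 4/6
(2,3)A 7/7
(2,4)A 5/5
(3,1)B 2/4
(3,2)A 4/7
(3,3)A 7/7
(3,4)A 5/5
(4,1)B 1/2
(4,3)A 4/4
(4,4)A 3/3
The smallest same-type fraction is 1/3 at (2,1), which reduces to 1/3. Any threshold above that leaves this student unsatisfied.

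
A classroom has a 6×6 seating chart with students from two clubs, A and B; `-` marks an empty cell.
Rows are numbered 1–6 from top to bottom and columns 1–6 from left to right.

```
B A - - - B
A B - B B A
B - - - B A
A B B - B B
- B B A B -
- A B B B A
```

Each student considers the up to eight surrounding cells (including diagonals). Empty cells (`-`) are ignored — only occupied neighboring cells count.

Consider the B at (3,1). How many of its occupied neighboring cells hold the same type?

2

Occupied neighbors of (3,1): (2,1)=A, (2,2)=B, (4,1)=A, (4,2)=B.
Same type (B): 2 of 4.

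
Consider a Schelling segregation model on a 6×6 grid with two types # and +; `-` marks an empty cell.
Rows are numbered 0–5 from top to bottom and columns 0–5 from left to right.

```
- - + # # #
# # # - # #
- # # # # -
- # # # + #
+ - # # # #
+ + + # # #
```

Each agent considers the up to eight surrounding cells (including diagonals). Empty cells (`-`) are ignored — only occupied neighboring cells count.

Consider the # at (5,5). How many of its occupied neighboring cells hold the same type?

3

Occupied neighbors of (5,5): (4,4)=#, (4,5)=#, (5,4)=#.
Same type (#): 3 of 3.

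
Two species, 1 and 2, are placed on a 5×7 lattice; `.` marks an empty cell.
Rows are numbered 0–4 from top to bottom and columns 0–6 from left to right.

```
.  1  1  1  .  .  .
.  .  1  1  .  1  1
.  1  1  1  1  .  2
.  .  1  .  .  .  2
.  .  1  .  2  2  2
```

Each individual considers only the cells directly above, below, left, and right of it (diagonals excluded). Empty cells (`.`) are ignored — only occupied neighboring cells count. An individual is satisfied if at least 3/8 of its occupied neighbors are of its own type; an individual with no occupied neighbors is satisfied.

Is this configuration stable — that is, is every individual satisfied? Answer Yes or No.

Row 0: (0,1)1 1/1 ✓ · (0,2)1 3/3 ✓ · (0,3)1 2/2 ✓
Row 1: (1,2)1 3/3 ✓ · (1,3)1 3/3 ✓ · (1,5)1 1/1 ✓ · (1,6)1 1/2 ✓
Row 2: (2,1)1 1/1 ✓ · (2,2)1 4/4 ✓ · (2,3)1 3/3 ✓ · (2,4)1 1/1 ✓ · (2,6)2 1/2 ✓
Row 3: (3,2)1 2/2 ✓ · (3,6)2 2/2 ✓
Row 4: (4,2)1 1/1 ✓ · (4,4)2 1/1 ✓ · (4,5)2 2/2 ✓ · (4,6)2 2/2 ✓
All meet the threshold, so the configuration is stable.

Yes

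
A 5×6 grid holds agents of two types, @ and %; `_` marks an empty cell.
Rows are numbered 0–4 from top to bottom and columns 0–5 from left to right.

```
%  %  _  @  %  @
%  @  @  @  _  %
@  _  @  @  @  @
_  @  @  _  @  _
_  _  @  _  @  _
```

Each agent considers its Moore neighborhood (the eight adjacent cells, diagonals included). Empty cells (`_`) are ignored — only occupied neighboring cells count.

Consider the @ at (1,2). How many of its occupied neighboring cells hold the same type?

5

Occupied neighbors of (1,2): (0,1)=%, (0,3)=@, (1,1)=@, (1,3)=@, (2,2)=@, (2,3)=@.
Same type (@): 5 of 6.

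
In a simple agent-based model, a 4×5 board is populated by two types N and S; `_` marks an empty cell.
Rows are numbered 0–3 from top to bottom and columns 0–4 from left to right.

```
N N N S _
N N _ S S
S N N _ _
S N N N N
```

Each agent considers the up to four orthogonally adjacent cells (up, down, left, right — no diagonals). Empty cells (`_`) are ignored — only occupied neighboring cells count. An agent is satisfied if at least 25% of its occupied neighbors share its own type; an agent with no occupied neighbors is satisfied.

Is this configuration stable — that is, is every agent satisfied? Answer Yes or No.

(0,0)N 2/2 ok
(0,1)N 3/3 ok
(0,2)N 1/2 ok
(0,3)S 1/2 ok
(1,0)N 2/3 ok
(1,1)N 3/3 ok
(1,3)S 2/2 ok
(1,4)S 1/1 ok
(2,0)S 1/3 ok
(2,1)N 3/4 ok
(2,2)N 2/2 ok
(3,0)S 1/2 ok
(3,1)N 2/3 ok
(3,2)N 3/3 ok
(3,3)N 2/2 ok
(3,4)N 1/1 ok
All meet the threshold, so the configuration is stable.

Yes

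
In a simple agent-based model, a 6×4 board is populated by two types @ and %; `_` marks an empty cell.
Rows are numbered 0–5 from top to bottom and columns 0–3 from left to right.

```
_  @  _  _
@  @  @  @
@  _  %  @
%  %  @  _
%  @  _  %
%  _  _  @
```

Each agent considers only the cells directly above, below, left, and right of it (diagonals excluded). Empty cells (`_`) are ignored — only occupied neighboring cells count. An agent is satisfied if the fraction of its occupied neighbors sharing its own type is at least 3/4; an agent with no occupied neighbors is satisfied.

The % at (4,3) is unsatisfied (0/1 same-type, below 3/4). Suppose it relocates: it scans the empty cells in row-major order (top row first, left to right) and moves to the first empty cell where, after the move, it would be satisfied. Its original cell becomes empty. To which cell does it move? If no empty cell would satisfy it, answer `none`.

none

Vacating (4,3). Empty cells in order:
  (0,0): 0/2 same-type → still unsatisfied.
  (0,2): 0/2 same-type → still unsatisfied.
  (0,3): 0/1 same-type → still unsatisfied.
  (2,1): 2/4 same-type → still unsatisfied.
  (3,3): 0/2 same-type → still unsatisfied.
  (4,2): 0/2 same-type → still unsatisfied.
  (5,1): 1/2 same-type → still unsatisfied.
  (5,2): 0/1 same-type → still unsatisfied.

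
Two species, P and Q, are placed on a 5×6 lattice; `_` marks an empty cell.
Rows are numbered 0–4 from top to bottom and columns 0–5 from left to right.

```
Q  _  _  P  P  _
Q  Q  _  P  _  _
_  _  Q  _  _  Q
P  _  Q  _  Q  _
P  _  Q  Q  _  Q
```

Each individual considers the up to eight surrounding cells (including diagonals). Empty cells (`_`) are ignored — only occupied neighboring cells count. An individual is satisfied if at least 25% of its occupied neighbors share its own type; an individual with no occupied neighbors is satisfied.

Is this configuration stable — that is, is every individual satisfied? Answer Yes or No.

Yes

(0,0)Q 2/2 satisfied
(0,3)P 2/2 satisfied
(0,4)P 2/2 satisfied
(1,0)Q 2/2 satisfied
(1,1)Q 3/3 satisfied
(1,3)P 2/3 satisfied
(2,2)Q 2/3 satisfied
(2,5)Q 1/1 satisfied
(3,0)P 1/1 satisfied
(3,2)Q 3/3 satisfied
(3,4)Q 3/3 satisfied
(4,0)P 1/1 satisfied
(4,2)Q 2/2 satisfied
(4,3)Q 3/3 satisfied
(4,5)Q 1/1 satisfied
All meet the threshold, so the configuration is stable.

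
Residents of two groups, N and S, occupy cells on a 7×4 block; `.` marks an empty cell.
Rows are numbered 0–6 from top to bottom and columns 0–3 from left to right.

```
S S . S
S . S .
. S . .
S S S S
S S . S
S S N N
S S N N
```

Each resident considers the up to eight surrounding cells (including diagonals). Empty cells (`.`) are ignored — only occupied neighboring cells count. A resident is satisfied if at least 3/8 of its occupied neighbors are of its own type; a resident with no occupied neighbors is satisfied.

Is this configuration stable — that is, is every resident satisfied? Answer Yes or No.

Row 0: (0,0)S 2/2 satisfied · (0,1)S 3/3 satisfied · (0,3)S 1/1 satisfied
Row 1: (1,0)S 3/3 satisfied · (1,2)S 3/3 satisfied
Row 2: (2,1)S 5/5 satisfied
Row 3: (3,0)S 4/4 satisfied · (3,1)S 5/5 satisfied · (3,2)S 5/5 satisfied · (3,3)S 2/2 satisfied
Row 4: (4,0)S 5/5 satisfied · (4,1)S 6/7 satisfied · (4,3)S 2/4 satisfied
Row 5: (5,0)S 5/5 satisfied · (5,1)S 5/7 satisfied · (5,2)N 3/7 satisfied · (5,3)N 3/4 satisfied
Row 6: (6,0)S 3/3 satisfied · (6,1)S 3/5 satisfied · (6,2)N 3/5 satisfied · (6,3)N 3/3 satisfied
All meet the threshold, so the configuration is stable.

Yes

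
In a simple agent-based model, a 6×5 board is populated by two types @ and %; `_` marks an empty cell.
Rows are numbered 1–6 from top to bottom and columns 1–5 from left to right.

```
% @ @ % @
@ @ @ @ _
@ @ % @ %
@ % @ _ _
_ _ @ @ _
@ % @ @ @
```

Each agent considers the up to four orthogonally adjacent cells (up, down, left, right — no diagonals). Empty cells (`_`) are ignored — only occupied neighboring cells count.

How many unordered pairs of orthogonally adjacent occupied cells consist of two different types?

Scan each occupied cell's neighbors to the right and below so each pair is counted once.
Row 1: %(1,1)–@(1,2)≠ %(1,1)–@(2,1)≠ @(1,2)–@(1,3)= @(1,2)–@(2,2)= @(1,3)–%(1,4)≠ @(1,3)–@(2,3)= %(1,4)–@(1,5)≠ %(1,4)–@(2,4)≠  → 5/8 unlike.
Row 2: @(2,1)–@(2,2)= @(2,1)–@(3,1)= @(2,2)–@(2,3)= @(2,2)–@(3,2)= @(2,3)–@(2,4)= @(2,3)–%(3,3)≠ @(2,4)–@(3,4)=  → 1/7 unlike.
Row 3: @(3,1)–@(3,2)= @(3,1)–@(4,1)= @(3,2)–%(3,3)≠ @(3,2)–%(4,2)≠ %(3,3)–@(3,4)≠ %(3,3)–@(4,3)≠ @(3,4)–%(3,5)≠  → 5/7 unlike.
Row 4: @(4,1)–%(4,2)≠ %(4,2)–@(4,3)≠ @(4,3)–@(5,3)=  → 2/3 unlike.
Row 5: @(5,3)–@(5,4)= @(5,3)–@(6,3)= @(5,4)–@(6,4)=  → 0/3 unlike.
Row 6: @(6,1)–%(6,2)≠ %(6,2)–@(6,3)≠ @(6,3)–@(6,4)= @(6,4)–@(6,5)=  → 2/4 unlike.
Total adjacent occupied pairs: 32; unlike-type pairs: 15.

15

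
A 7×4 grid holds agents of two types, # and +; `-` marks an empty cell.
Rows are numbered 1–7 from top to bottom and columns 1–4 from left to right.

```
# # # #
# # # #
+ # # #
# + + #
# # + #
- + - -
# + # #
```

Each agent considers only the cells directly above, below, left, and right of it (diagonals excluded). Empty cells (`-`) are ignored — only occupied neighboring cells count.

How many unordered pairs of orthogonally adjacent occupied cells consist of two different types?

Scan each occupied cell's neighbors to the right and below so each pair is counted once.
From row 1: 0 unlike of 7 pairs (running 0/7).
From row 2: 1 unlike of 7 pairs (running 1/14).
From row 3: 4 unlike of 7 pairs (running 5/21).
From row 4: 3 unlike of 7 pairs (running 8/28).
From row 5: 3 unlike of 4 pairs (running 11/32).
From row 6: 0 unlike of 1 pairs (running 11/33).
From row 7: 2 unlike of 3 pairs (running 13/36).
Total adjacent occupied pairs: 36; unlike-type pairs: 13.

13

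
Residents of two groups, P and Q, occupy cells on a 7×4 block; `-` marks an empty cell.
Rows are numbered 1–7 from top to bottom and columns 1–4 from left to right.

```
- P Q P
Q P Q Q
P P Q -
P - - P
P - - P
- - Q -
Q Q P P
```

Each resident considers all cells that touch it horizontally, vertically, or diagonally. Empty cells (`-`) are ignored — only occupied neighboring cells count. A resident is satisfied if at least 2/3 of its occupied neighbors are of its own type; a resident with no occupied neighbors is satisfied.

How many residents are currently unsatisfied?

13

(1,2)P 1/4 not
(1,3)Q 2/5 not
(1,4)P 0/3 not
(2,1)Q 0/4 not
(2,2)P 3/7 not
(2,3)Q 3/7 not
(2,4)Q 3/4 satisfied
(3,1)P 3/4 satisfied
(3,2)P 3/6 not
(3,3)Q 2/5 not
(4,1)P 3/3 satisfied
(4,4)P 1/2 not
(5,1)P 1/1 satisfied
(5,4)P 1/2 not
(6,3)Q 1/4 not
(7,1)Q 1/1 satisfied
(7,2)Q 2/3 satisfied
(7,3)P 1/3 not
(7,4)P 1/2 not
Unsatisfied: (1,2), (1,3), (1,4), (2,1), (2,2), (2,3), (3,2), (3,3), (4,4), (5,4), (6,3), (7,3), (7,4) — 13 in total.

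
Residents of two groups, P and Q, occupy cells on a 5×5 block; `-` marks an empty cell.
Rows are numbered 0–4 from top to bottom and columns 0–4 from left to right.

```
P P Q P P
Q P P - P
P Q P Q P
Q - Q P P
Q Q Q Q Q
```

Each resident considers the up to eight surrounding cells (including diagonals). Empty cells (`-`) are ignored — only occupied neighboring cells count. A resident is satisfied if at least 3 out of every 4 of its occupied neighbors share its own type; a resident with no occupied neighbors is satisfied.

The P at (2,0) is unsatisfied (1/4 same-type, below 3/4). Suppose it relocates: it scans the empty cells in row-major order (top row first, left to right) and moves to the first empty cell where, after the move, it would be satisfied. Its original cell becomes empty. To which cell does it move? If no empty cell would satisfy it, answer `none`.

Vacating (2,0). Empty cells in order:
  (1,3): 6/8 same-type → satisfied — stop here.

(1,3)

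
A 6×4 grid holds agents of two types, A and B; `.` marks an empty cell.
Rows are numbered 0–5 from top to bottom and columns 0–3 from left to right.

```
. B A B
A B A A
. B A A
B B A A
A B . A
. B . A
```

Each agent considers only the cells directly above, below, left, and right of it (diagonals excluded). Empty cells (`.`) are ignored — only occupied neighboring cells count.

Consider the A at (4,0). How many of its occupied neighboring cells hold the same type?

Occupied neighbors of (4,0): (3,0)=B, (4,1)=B.
Same type (A): 0 of 2.

0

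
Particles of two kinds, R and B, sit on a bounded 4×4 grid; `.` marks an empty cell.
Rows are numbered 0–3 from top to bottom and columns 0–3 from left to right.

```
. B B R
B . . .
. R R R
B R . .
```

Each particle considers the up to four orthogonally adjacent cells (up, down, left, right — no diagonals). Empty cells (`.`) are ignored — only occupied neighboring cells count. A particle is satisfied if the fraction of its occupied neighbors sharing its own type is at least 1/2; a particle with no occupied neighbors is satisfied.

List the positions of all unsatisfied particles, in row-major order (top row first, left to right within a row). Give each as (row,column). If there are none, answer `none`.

(0,3), (3,0)

(0,1)B 1/1 ✓
(0,2)B 1/2 ✓
(0,3)R 0/1 ✗
(1,0)B 0/0 ✓
(2,1)R 2/2 ✓
(2,2)R 2/2 ✓
(2,3)R 1/1 ✓
(3,0)B 0/1 ✗
(3,1)R 1/2 ✓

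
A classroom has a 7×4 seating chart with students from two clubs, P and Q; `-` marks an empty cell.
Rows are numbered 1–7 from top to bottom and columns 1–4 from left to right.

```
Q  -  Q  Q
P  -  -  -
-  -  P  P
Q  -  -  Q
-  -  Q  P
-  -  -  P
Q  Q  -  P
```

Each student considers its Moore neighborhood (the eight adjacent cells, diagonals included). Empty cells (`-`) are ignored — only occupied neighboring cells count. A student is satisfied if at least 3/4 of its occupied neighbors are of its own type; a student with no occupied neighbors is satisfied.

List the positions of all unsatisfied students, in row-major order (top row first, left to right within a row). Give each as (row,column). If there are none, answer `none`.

Row 1: (1,1)Q 0/1 ✗ · (1,3)Q 1/1 ✓ · (1,4)Q 1/1 ✓
Row 2: (2,1)P 0/1 ✗
Row 3: (3,3)P 1/2 ✗ · (3,4)P 1/2 ✗
Row 4: (4,1)Q 0/0 ✓ · (4,4)Q 1/4 ✗
Row 5: (5,3)Q 1/3 ✗ · (5,4)P 1/3 ✗
Row 6: (6,4)P 2/3 ✗
Row 7: (7,1)Q 1/1 ✓ · (7,2)Q 1/1 ✓ · (7,4)P 1/1 ✓

(1,1), (2,1), (3,3), (3,4), (4,4), (5,3), (5,4), (6,4)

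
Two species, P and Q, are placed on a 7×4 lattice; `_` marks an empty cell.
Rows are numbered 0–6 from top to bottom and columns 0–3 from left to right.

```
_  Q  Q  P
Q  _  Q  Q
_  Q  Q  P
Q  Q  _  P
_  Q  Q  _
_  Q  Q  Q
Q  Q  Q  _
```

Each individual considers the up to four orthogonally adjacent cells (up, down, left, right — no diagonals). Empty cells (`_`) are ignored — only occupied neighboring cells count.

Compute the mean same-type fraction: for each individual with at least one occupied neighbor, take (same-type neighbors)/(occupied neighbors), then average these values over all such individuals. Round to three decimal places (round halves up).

(0,1)Q 1/1
(0,2)Q 2/3
(0,3)P 0/2
(1,0)Q — no occupied neighbors
(1,2)Q 3/3
(1,3)Q 1/3
(2,1)Q 2/2
(2,2)Q 2/3
(2,3)P 1/3
(3,0)Q 1/1
(3,1)Q 3/3
(3,3)P 1/1
(4,1)Q 3/3
(4,2)Q 2/2
(5,1)Q 3/3
(5,2)Q 4/4
(5,3)Q 1/1
(6,0)Q 1/1
(6,1)Q 3/3
(6,2)Q 2/2
Sum over 19 individuals: 1/1 + 2/3 + 0/2 + 3/3 + 1/3 + 2/2 + 2/3 + 1/3 + 1/1 + 3/3 + 1/1 + 3/3 + 2/2 + 3/3 + 4/4 + 1/1 + 1/1 + 3/3 + 2/2 = 16; mean = 16 ÷ 19 = 16/19 = 0.842105… → 0.842.

0.842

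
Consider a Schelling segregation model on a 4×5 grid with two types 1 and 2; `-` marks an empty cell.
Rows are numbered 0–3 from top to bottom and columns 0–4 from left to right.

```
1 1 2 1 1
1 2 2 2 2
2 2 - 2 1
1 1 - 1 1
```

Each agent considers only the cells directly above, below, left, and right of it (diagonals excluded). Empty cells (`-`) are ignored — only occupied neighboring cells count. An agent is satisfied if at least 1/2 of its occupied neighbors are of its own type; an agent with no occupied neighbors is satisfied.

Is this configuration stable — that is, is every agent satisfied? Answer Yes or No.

Row 0: (0,0)1 2/2 satisfied · (0,1)1 1/3 not · (0,2)2 1/3 not · (0,3)1 1/3 not · (0,4)1 1/2 satisfied
Row 1: (1,0)1 1/3 not · (1,1)2 2/4 satisfied · (1,2)2 3/3 satisfied · (1,3)2 3/4 satisfied · (1,4)2 1/3 not
Row 2: (2,0)2 1/3 not · (2,1)2 2/3 satisfied · (2,3)2 1/3 not · (2,4)1 1/3 not
Row 3: (3,0)1 1/2 satisfied · (3,1)1 1/2 satisfied · (3,3)1 1/2 satisfied · (3,4)1 2/2 satisfied
For instance (0,1) has only 1/3 same-type neighbors, below 1/2.

No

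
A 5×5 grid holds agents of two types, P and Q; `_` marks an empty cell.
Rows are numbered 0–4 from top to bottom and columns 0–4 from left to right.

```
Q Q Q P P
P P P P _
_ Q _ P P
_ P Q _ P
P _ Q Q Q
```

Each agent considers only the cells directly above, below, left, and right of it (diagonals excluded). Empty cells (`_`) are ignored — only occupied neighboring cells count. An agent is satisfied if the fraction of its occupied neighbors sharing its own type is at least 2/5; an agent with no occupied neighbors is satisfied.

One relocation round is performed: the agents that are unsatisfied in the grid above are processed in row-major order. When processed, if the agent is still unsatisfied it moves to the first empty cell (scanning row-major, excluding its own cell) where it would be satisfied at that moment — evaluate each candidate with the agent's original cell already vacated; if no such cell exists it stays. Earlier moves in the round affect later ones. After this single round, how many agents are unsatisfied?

4

Initially unsatisfied (in order): (0,2), (2,1), (3,1).
  (0,2) → (2,0).
  (2,1) → (3,3).
  (3,1) → (0,2).
Resulting grid:
Q Q P P P
P P P P _
Q _ _ P P
_ _ Q Q P
P _ Q Q Q
Unsatisfied now: (0,1), (1,0), (2,0), (3,4).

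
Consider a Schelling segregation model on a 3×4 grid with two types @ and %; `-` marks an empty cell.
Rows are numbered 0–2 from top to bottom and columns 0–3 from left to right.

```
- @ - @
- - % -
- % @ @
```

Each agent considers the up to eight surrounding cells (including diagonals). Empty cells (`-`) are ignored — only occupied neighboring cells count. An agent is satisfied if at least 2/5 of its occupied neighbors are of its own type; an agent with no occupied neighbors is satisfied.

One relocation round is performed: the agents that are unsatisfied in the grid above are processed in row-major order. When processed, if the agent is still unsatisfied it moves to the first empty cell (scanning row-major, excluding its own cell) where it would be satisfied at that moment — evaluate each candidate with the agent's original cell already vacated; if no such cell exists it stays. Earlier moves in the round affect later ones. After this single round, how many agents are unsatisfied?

1

Initially unsatisfied (in order): (0,1), (0,3), (1,2), (2,2).
  (0,1) → (0,0).
  (0,3) → (0,1).
  (1,2) → (0,3).
  (2,2): now satisfied by earlier moves; stays.
Resulting grid:
@ @ - %
- - - -
- % @ @
Unsatisfied now: (2,1).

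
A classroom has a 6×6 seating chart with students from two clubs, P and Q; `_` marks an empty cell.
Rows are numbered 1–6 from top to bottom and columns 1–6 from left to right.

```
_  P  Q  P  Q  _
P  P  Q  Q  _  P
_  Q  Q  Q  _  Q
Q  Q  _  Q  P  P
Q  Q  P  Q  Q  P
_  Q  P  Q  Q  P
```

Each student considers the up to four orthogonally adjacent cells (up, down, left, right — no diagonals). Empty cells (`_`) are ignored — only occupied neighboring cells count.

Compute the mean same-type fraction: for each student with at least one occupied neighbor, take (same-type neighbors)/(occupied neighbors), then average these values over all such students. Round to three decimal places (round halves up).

0.578

(1,2)P 1/2
(1,3)Q 1/3
(1,4)P 0/3
(1,5)Q 0/1
(2,1)P 1/1
(2,2)P 2/4
(2,3)Q 3/4
(2,4)Q 2/3
(2,6)P 0/1
(3,2)Q 2/3
(3,3)Q 3/3
(3,4)Q 3/3
(3,6)Q 0/2
(4,1)Q 2/2
(4,2)Q 3/3
(4,4)Q 2/3
(4,5)P 1/3
(4,6)P 2/3
(5,1)Q 2/2
(5,2)Q 3/4
(5,3)P 1/3
(5,4)Q 3/4
(5,5)Q 2/4
(5,6)P 2/3
(6,2)Q 1/2
(6,3)P 1/3
(6,4)Q 2/3
(6,5)Q 2/3
(6,6)P 1/2
Sum over 29 students: 1/2 + 1/3 + 0/3 + 0/1 + 1/1 + 2/4 + 3/4 + 2/3 + 0/1 + 2/3 + 3/3 + 3/3 + 0/2 + 2/2 + 3/3 + 2/3 + 1/3 + 2/3 + 2/2 + 3/4 + 1/3 + 3/4 + 2/4 + 2/3 + 1/2 + 1/3 + 2/3 + 2/3 + 1/2 = 67/4; mean = 67/4 ÷ 29 = 67/116 = 0.577586… → 0.578.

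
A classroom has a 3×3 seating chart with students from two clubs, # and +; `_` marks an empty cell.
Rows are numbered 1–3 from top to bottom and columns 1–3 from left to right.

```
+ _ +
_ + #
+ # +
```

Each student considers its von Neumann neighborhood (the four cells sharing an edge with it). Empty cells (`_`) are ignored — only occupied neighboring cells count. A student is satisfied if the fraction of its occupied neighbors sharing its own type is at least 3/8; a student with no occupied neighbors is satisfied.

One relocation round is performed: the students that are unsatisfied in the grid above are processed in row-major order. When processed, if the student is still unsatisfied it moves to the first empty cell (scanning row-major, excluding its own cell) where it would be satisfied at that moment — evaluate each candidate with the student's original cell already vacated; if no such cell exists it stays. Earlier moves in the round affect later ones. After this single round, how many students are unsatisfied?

1

Initially unsatisfied (in order): (1,3), (2,2), (2,3), (3,1), (3,2), (3,3).
  (1,3) → (1,2).
  (2,2) → (1,3).
  (2,3) → (2,2).
  (3,1) → (2,1).
  (3,2): now satisfied by earlier moves; stays.
  (3,3) → (2,3).
Resulting grid:
+ + +
+ # +
_ # _
Unsatisfied now: (2,2).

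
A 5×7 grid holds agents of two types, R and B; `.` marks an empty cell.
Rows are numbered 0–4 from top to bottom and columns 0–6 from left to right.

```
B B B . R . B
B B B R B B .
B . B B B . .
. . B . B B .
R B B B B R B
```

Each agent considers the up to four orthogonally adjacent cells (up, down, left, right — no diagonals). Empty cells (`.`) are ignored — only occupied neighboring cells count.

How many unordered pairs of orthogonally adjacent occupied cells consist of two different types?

Scan each occupied cell's neighbors to the right and below so each pair is counted once.
From row 0: 1 unlike of 6 pairs (running 1/6).
From row 1: 3 unlike of 9 pairs (running 4/15).
From row 2: 0 unlike of 4 pairs (running 4/19).
From row 3: 1 unlike of 4 pairs (running 5/23).
From row 4: 3 unlike of 6 pairs (running 8/29).
Total adjacent occupied pairs: 29; unlike-type pairs: 8.

8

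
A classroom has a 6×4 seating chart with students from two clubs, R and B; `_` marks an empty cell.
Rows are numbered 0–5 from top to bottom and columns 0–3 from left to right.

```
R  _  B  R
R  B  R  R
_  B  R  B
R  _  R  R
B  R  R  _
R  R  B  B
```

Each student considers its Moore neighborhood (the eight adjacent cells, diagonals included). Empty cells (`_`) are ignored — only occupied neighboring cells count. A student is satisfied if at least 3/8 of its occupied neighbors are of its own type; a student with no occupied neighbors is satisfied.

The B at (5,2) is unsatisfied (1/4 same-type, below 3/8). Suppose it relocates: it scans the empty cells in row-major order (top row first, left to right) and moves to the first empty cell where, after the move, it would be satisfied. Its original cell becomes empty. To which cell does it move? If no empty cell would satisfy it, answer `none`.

Vacating (5,2). Empty cells in order:
  (0,1): 2/5 same-type → satisfied — stop here.

(0,1)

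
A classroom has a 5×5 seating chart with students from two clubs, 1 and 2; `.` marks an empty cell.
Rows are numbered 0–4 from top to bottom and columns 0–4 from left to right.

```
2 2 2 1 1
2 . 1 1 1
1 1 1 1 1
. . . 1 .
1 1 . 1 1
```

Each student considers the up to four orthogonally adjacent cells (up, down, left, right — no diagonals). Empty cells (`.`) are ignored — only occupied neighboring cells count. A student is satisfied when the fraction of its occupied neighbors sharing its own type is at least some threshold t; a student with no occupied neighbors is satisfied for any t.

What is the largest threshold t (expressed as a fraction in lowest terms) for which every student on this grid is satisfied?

1/3

(0,0)2 2/2
(0,1)2 2/2
(0,2)2 1/3
(0,3)1 2/3
(0,4)1 2/2
(1,0)2 1/2
(1,2)1 2/3
(1,3)1 4/4
(1,4)1 3/3
(2,0)1 1/2
(2,1)1 2/2
(2,2)1 3/3
(2,3)1 4/4
(2,4)1 2/2
(3,3)1 2/2
(4,0)1 1/1
(4,1)1 1/1
(4,3)1 2/2
(4,4)1 1/1
The smallest same-type fraction is 1/3 at (0,2), which reduces to 1/3. Any threshold above that leaves this student unsatisfied.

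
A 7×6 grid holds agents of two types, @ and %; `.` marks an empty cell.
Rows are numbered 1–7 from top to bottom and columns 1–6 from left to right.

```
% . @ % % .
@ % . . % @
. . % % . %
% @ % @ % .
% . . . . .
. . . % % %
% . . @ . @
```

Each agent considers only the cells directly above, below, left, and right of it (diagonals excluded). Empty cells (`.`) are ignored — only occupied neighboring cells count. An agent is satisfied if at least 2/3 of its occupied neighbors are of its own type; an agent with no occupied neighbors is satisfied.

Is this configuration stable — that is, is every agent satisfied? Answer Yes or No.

No

(1,1)% 0/1 unhappy
(1,3)@ 0/1 unhappy
(1,4)% 1/2 unhappy
(1,5)% 2/2 ok
(2,1)@ 0/2 unhappy
(2,2)% 0/1 unhappy
(2,5)% 1/2 unhappy
(2,6)@ 0/2 unhappy
(3,3)% 2/2 ok
(3,4)% 1/2 unhappy
(3,6)% 0/1 unhappy
(4,1)% 1/2 unhappy
(4,2)@ 0/2 unhappy
(4,3)% 1/3 unhappy
(4,4)@ 0/3 unhappy
(4,5)% 0/1 unhappy
(5,1)% 1/1 ok
(6,4)% 1/2 unhappy
(6,5)% 2/2 ok
(6,6)% 1/2 unhappy
(7,1)% 0/0 ok
(7,4)@ 0/1 unhappy
(7,6)@ 0/1 unhappy
For instance (1,1) has only 0/1 same-type neighbors, below 2/3.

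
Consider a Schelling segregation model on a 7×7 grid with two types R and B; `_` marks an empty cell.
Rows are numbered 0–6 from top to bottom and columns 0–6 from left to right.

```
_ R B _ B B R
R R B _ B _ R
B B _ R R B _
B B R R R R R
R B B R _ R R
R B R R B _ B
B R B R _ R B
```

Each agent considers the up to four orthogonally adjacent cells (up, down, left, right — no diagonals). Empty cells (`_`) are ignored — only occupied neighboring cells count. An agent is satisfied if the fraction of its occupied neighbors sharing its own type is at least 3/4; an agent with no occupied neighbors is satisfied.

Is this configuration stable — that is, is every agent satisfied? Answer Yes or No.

No

(0,1)R 1/2 unhappy
(0,2)B 1/2 unhappy
(0,4)B 2/2 ok
(0,5)B 1/2 unhappy
(0,6)R 1/2 unhappy
(1,0)R 1/2 unhappy
(1,1)R 2/4 unhappy
(1,2)B 1/2 unhappy
(1,4)B 1/2 unhappy
(1,6)R 1/1 ok
(2,0)B 2/3 unhappy
(2,1)B 2/3 unhappy
(2,3)R 2/2 ok
(2,4)R 2/4 unhappy
(2,5)B 0/2 unhappy
(3,0)B 2/3 unhappy
(3,1)B 3/4 ok
(3,2)R 1/3 unhappy
(3,3)R 4/4 ok
(3,4)R 3/3 ok
(3,5)R 3/4 ok
(3,6)R 2/2 ok
(4,0)R 1/3 unhappy
(4,1)B 3/4 ok
(4,2)B 1/4 unhappy
(4,3)R 2/3 unhappy
(4,5)R 2/2 ok
(4,6)R 2/3 unhappy
(5,0)R 1/3 unhappy
(5,1)B 1/4 unhappy
(5,2)R 1/4 unhappy
(5,3)R 3/4 ok
(5,4)B 0/1 unhappy
(5,6)B 1/2 unhappy
(6,0)B 0/2 unhappy
(6,1)R 0/3 unhappy
(6,2)B 0/3 unhappy
(6,3)R 1/2 unhappy
(6,5)R 0/1 unhappy
(6,6)B 1/2 unhappy
For instance (0,1) has only 1/2 same-type neighbors, below 3/4.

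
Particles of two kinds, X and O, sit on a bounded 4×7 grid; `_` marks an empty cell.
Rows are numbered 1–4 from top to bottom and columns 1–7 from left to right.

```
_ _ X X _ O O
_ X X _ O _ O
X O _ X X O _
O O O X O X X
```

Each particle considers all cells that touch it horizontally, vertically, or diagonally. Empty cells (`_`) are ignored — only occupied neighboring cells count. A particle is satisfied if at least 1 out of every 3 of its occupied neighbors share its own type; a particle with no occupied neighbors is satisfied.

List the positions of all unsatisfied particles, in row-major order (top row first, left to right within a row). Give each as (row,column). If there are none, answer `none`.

(1,3)X 3/3 satisfied
(1,4)X 2/3 satisfied
(1,6)O 3/3 satisfied
(1,7)O 2/2 satisfied
(2,2)X 3/4 satisfied
(2,3)X 4/5 satisfied
(2,5)O 2/5 satisfied
(2,7)O 3/3 satisfied
(3,1)X 1/4 not
(3,2)O 3/6 satisfied
(3,4)X 3/6 satisfied
(3,5)X 3/6 satisfied
(3,6)O 3/6 satisfied
(4,1)O 2/3 satisfied
(4,2)O 3/4 satisfied
(4,3)O 2/4 satisfied
(4,4)X 2/4 satisfied
(4,5)O 1/5 not
(4,6)X 2/4 satisfied
(4,7)X 1/2 satisfied

(3,1), (4,5)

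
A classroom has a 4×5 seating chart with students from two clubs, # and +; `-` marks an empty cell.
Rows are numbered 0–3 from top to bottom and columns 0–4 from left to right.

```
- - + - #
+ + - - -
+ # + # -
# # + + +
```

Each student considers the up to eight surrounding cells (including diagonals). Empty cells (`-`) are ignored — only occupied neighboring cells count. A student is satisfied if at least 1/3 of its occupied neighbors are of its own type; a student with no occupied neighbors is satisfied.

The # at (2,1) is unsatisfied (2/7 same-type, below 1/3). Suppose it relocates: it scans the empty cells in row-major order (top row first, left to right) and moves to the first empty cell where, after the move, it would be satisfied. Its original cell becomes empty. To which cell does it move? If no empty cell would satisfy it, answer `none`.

(0,3)

Vacating (2,1). Empty cells in order:
  (0,0): 0/2 same-type → still unsatisfied.
  (0,1): 0/3 same-type → still unsatisfied.
  (0,3): 1/2 same-type → satisfied — stop here.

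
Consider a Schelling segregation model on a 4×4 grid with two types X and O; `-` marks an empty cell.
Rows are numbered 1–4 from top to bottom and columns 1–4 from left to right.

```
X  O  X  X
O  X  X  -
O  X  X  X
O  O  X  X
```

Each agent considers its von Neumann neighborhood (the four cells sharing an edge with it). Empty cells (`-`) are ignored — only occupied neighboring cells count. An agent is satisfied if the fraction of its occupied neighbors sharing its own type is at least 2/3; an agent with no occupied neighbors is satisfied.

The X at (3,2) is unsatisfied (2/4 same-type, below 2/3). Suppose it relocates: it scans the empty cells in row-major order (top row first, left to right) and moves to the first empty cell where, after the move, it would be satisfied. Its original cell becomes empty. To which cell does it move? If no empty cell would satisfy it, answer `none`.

(2,4)

Vacating (3,2). Empty cells in order:
  (2,4): 3/3 same-type → satisfied — stop here.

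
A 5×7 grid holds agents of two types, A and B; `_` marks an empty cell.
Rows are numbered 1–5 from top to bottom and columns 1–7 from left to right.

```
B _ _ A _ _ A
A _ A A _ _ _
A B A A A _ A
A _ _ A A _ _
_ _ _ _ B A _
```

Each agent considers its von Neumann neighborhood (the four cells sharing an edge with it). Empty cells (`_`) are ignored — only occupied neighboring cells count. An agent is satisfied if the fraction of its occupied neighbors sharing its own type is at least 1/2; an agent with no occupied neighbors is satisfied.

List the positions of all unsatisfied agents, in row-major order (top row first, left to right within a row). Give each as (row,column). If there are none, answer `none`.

(1,1), (3,2), (5,5), (5,6)

Row 1: (1,1)B 0/1 ✗ · (1,4)A 1/1 ✓ · (1,7)A 0/0 ✓
Row 2: (2,1)A 1/2 ✓ · (2,3)A 2/2 ✓ · (2,4)A 3/3 ✓
Row 3: (3,1)A 2/3 ✓ · (3,2)B 0/2 ✗ · (3,3)A 2/3 ✓ · (3,4)A 4/4 ✓ · (3,5)A 2/2 ✓ · (3,7)A 0/0 ✓
Row 4: (4,1)A 1/1 ✓ · (4,4)A 2/2 ✓ · (4,5)A 2/3 ✓
Row 5: (5,5)B 0/2 ✗ · (5,6)A 0/1 ✗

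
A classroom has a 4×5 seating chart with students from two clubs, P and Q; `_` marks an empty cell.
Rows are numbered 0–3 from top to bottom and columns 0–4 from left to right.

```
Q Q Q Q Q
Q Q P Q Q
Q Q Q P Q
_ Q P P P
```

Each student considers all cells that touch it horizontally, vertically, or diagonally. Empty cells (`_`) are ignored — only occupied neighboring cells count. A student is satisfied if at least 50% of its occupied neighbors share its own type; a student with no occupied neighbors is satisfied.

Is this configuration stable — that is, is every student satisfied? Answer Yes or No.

(0,0)Q 3/3 satisfied
(0,1)Q 4/5 satisfied
(0,2)Q 4/5 satisfied
(0,3)Q 4/5 satisfied
(0,4)Q 3/3 satisfied
(1,0)Q 5/5 satisfied
(1,1)Q 7/8 satisfied
(1,2)P 1/8 not
(1,3)Q 6/8 satisfied
(1,4)Q 4/5 satisfied
(2,0)Q 4/4 satisfied
(2,1)Q 5/7 satisfied
(2,2)Q 4/8 satisfied
(2,3)P 4/8 satisfied
(2,4)Q 2/5 not
(3,1)Q 3/4 satisfied
(3,2)P 2/5 not
(3,3)P 3/5 satisfied
(3,4)P 2/3 satisfied
For instance (1,2) has only 1/8 same-type neighbors, below 1/2.

No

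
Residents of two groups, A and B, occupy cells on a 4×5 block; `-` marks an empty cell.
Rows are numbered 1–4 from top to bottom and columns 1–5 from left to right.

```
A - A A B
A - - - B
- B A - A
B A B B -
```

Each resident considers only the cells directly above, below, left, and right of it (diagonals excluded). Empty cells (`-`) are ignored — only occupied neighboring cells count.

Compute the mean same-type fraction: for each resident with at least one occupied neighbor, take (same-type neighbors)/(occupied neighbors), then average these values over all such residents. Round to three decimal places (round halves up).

(1,1)A 1/1
(1,3)A 1/1
(1,4)A 1/2
(1,5)B 1/2
(2,1)A 1/1
(2,5)B 1/2
(3,2)B 0/2
(3,3)A 0/2
(3,5)A 0/1
(4,1)B 0/1
(4,2)A 0/3
(4,3)B 1/3
(4,4)B 1/1
Sum over 13 residents: 1/1 + 1/1 + 1/2 + 1/2 + 1/1 + 1/2 + 0/2 + 0/2 + 0/1 + 0/1 + 0/3 + 1/3 + 1/1 = 35/6; mean = 35/6 ÷ 13 = 35/78 = 0.448717… → 0.449.

0.449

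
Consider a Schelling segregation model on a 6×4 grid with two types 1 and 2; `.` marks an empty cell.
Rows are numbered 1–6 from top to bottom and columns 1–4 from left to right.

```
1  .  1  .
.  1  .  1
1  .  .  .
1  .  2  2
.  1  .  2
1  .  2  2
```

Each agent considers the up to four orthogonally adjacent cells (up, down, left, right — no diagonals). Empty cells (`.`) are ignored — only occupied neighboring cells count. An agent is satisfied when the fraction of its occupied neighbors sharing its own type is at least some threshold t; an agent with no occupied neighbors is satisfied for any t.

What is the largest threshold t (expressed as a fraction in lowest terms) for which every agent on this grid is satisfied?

1/1

Row 1: (1,1)1 — no occupied neighbors · (1,3)1 — no occupied neighbors
Row 2: (2,2)1 — no occupied neighbors · (2,4)1 — no occupied neighbors
Row 3: (3,1)1 1/1
Row 4: (4,1)1 1/1 · (4,3)2 1/1 · (4,4)2 2/2
Row 5: (5,2)1 — no occupied neighbors · (5,4)2 2/2
Row 6: (6,1)1 — no occupied neighbors · (6,3)2 1/1 · (6,4)2 2/2
The smallest same-type fraction is 1/1 at (3,1), which reduces to 1/1. Any threshold above that leaves this agent unsatisfied.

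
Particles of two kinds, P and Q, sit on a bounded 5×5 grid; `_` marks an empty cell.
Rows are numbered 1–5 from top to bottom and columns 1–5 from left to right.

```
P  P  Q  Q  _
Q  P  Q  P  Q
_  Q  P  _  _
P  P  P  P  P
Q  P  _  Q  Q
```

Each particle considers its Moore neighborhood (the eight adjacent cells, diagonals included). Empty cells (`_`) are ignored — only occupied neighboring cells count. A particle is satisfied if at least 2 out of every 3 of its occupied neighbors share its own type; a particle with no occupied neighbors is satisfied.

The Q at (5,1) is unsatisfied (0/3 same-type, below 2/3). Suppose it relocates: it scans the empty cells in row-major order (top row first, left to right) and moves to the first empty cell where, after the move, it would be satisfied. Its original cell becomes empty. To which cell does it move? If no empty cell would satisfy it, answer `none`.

(1,5)

Vacating (5,1). Empty cells in order:
  (1,5): 2/3 same-type → satisfied — stop here.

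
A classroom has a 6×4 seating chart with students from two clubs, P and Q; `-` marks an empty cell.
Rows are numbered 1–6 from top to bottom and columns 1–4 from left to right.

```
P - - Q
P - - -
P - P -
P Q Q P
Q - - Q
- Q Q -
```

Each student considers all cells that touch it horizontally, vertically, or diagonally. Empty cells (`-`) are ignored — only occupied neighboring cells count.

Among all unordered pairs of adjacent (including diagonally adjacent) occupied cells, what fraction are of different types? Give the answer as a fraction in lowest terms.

Scan each occupied cell's neighbors to the right and below (and the two forward diagonals) so each pair is counted once.
Row 1: P(1,1)–P(2,1)=  → 0/1 unlike.
Row 2: P(2,1)–P(3,1)=  → 0/1 unlike.
Row 3: P(3,1)–P(4,1)= P(3,1)–Q(4,2)≠ P(3,3)–Q(4,3)≠ P(3,3)–P(4,4)= P(3,3)–Q(4,2)≠  → 3/5 unlike.
Row 4: P(4,1)–Q(4,2)≠ P(4,1)–Q(5,1)≠ Q(4,2)–Q(4,3)= Q(4,2)–Q(5,1)= Q(4,3)–P(4,4)≠ Q(4,3)–Q(5,4)= P(4,4)–Q(5,4)≠  → 4/7 unlike.
Row 5: Q(5,1)–Q(6,2)= Q(5,4)–Q(6,3)=  → 0/2 unlike.
Row 6: Q(6,2)–Q(6,3)=  → 0/1 unlike.
Total adjacent occupied pairs: 17; unlike-type pairs: 7.
7/17 is already in lowest terms.

7/17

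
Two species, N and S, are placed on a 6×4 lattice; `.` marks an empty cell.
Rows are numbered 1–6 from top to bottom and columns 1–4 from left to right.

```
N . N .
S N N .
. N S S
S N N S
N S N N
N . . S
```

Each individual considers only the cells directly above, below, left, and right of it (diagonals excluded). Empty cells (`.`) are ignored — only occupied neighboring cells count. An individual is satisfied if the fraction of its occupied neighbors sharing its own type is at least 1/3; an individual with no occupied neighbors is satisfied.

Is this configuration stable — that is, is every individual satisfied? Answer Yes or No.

(1,1)N 0/1 ✗
(1,3)N 1/1 ✓
(2,1)S 0/2 ✗
(2,2)N 2/3 ✓
(2,3)N 2/3 ✓
(3,2)N 2/3 ✓
(3,3)S 1/4 ✗
(3,4)S 2/2 ✓
(4,1)S 0/2 ✗
(4,2)N 2/4 ✓
(4,3)N 2/4 ✓
(4,4)S 1/3 ✓
(5,1)N 1/3 ✓
(5,2)S 0/3 ✗
(5,3)N 2/3 ✓
(5,4)N 1/3 ✓
(6,1)N 1/1 ✓
(6,4)S 0/1 ✗
For instance (1,1) has only 0/1 same-type neighbors, below 1/3.

No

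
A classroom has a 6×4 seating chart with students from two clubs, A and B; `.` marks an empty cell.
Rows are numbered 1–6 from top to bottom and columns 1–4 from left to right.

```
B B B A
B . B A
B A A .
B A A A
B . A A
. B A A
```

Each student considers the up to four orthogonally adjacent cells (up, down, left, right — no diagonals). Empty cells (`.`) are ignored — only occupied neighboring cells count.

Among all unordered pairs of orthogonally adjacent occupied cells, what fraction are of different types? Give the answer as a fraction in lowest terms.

6/25

Scan each occupied cell's neighbors to the right and below so each pair is counted once.
Row 1: B(1,1)–B(1,2)= B(1,1)–B(2,1)= B(1,2)–B(1,3)= B(1,3)–A(1,4)≠ B(1,3)–B(2,3)= A(1,4)–A(2,4)=  → 1/6 unlike.
Row 2: B(2,1)–B(3,1)= B(2,3)–A(2,4)≠ B(2,3)–A(3,3)≠  → 2/3 unlike.
Row 3: B(3,1)–A(3,2)≠ B(3,1)–B(4,1)= A(3,2)–A(3,3)= A(3,2)–A(4,2)= A(3,3)–A(4,3)=  → 1/5 unlike.
Row 4: B(4,1)–A(4,2)≠ B(4,1)–B(5,1)= A(4,2)–A(4,3)= A(4,3)–A(4,4)= A(4,3)–A(5,3)= A(4,4)–A(5,4)=  → 1/6 unlike.
Row 5: A(5,3)–A(5,4)= A(5,3)–A(6,3)= A(5,4)–A(6,4)=  → 0/3 unlike.
Row 6: B(6,2)–A(6,3)≠ A(6,3)–A(6,4)=  → 1/2 unlike.
Total adjacent occupied pairs: 25; unlike-type pairs: 6.
6/25 is already in lowest terms.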